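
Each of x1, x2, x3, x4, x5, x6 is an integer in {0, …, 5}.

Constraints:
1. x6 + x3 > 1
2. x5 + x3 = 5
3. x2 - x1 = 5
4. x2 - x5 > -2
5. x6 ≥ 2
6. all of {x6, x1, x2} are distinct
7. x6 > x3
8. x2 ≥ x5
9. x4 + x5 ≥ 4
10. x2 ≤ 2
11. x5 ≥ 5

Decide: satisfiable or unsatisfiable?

Unsatisfiable

From constraints 8 and 11: x2 ≥ x5 and x5 ≥ 5, so x2 ≥ 5. From constraint 10: x2 ≤ 2. But 2 < 5, so no value of x2 works.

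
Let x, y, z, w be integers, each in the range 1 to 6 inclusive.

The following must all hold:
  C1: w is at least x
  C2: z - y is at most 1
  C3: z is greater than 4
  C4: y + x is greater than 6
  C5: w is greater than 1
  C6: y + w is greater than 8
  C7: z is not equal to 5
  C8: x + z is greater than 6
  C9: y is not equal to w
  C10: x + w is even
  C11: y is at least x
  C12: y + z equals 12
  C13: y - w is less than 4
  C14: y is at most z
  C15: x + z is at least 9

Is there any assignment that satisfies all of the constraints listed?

Satisfiable

Take x = 3, y = 6, z = 6, w = 5. Then constraint 2: z - y = 0; constraint 4: y + x = 9, and every other listed constraint is also met.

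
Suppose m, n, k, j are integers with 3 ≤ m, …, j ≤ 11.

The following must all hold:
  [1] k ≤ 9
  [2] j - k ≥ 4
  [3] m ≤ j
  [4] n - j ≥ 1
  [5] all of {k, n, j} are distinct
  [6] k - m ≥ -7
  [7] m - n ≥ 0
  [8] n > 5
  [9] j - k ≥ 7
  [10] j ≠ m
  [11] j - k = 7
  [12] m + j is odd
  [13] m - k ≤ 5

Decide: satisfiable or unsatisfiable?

Unsatisfiable

Constraints 4, 6, 7, and 9 give m − n ≥ 0, n − j ≥ 1, j − k ≥ 7, k − m ≥ -7.
Adding all 4 inequalities: the left sides telescope to 0, and the right sides sum to 0 + 1 + 7 + (-7) = 1. So 0 ≥ 1, which is false.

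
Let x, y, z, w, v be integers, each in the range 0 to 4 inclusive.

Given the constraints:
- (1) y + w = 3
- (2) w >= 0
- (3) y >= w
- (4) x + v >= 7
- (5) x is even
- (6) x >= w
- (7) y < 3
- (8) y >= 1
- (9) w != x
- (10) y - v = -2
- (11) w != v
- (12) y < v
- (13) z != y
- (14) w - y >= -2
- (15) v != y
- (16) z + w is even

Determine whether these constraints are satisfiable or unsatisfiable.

Satisfiable

Take x = 4, y = 2, z = 3, w = 1, v = 4. Then constraint 1: y + w = 3; constraint 4: x + v = 8; constraint 10: y - v = -2, and every other listed constraint is also met.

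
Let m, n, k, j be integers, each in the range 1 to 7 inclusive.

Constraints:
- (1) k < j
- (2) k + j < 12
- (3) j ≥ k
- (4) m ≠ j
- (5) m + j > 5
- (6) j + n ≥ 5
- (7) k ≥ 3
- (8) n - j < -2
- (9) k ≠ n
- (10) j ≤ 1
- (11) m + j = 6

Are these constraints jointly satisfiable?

From constraints 3 and 7: j ≥ k and k ≥ 3, so j ≥ 3. From constraint 10: j ≤ 1. But 1 < 3, so no value of j works.

Unsatisfiable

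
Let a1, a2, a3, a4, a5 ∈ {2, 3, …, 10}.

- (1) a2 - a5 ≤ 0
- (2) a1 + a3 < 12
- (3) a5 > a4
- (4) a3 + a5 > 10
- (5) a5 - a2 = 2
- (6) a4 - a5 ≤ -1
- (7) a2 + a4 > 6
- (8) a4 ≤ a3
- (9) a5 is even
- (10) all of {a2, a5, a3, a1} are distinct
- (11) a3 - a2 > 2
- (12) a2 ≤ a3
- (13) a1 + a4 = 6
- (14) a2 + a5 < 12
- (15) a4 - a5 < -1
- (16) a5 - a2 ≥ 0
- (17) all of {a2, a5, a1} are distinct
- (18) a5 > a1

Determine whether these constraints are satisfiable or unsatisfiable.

Satisfiable

The assignment a1 = 2, a2 = 4, a3 = 7, a4 = 4, a5 = 6 works:
  constraint 1 holds since a2 - a5 = -2.
  constraint 2 holds since a1 + a3 = 9.
The rest check out directly.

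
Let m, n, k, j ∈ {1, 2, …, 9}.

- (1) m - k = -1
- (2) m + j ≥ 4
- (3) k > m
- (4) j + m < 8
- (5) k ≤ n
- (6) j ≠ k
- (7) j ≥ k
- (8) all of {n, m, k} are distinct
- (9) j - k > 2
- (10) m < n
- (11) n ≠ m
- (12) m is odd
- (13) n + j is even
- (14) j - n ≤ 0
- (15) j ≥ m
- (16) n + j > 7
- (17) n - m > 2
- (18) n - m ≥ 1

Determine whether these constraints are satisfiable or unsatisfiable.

Satisfiable

Take m = 1, n = 5, k = 2, j = 5. Then constraint 1: m - k = -1; constraint 2: m + j = 6, and every other listed constraint is also met.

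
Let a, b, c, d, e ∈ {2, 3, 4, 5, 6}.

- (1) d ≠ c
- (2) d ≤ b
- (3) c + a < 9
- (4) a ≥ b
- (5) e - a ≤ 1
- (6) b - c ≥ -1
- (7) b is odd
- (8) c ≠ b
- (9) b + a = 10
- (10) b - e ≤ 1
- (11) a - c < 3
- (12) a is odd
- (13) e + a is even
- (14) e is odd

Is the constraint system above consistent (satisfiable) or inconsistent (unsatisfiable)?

Try a = 5, b = 5, c = 3, d = 2, e = 5.
Check constraint 3: c + a = 8; constraint 5: e - a = 0. The remaining constraints are straightforward to verify.

Satisfiable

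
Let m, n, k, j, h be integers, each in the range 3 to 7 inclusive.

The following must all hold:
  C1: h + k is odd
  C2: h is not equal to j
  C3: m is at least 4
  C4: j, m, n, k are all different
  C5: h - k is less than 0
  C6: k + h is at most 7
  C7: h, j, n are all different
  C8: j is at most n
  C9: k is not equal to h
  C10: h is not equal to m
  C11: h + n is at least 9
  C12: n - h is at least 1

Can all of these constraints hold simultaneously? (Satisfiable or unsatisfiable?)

Take m = 5, n = 7, k = 4, j = 6, h = 3. Then constraint 5: h - k = -1; constraint 6: k + h = 7, and every other listed constraint is also met.

Satisfiable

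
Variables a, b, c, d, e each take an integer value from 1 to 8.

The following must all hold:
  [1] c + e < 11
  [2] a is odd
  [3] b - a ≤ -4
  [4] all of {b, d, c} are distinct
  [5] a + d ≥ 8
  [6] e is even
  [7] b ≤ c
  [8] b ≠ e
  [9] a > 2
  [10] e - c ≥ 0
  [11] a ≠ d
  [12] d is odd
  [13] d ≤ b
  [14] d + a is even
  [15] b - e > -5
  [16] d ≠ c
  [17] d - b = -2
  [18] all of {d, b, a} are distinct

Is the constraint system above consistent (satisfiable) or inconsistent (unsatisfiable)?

Satisfiable

Setting (a, b, c, d, e) = (7, 3, 4, 1, 6) satisfies everything: constraint 1: c + e = 10; constraint 3: b - a = -4, and the others follow.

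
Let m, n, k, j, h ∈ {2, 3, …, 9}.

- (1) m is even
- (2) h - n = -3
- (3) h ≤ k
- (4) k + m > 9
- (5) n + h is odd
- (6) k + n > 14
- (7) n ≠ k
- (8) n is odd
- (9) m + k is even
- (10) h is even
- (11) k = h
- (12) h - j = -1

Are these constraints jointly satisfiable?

Take m = 6, n = 9, k = 6, j = 7, h = 6. Then constraint 2: h - n = -3; constraint 4: k + m = 12; constraint 6: k + n = 15, and every other listed constraint is also met.

Satisfiable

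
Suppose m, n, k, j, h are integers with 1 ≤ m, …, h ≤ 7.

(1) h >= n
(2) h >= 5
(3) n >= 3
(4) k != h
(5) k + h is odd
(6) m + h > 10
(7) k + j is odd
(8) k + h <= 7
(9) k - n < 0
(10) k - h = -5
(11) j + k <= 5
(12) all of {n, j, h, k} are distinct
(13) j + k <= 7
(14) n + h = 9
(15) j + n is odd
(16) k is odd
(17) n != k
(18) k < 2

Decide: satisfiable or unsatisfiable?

Try m = 5, n = 3, k = 1, j = 4, h = 6.
Check constraint 6: m + h = 11; constraint 8: k + h = 7; constraint 9: k - n = -2. The remaining constraints are straightforward to verify.

Satisfiable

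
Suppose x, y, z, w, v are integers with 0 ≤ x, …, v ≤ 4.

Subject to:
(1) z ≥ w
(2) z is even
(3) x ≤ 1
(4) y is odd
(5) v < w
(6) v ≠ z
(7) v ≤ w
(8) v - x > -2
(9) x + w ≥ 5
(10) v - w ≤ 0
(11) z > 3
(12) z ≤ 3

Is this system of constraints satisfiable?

From constraint 3: x ≤ 1. From constraints 1 and 12: w ≤ z ≤ 3. Hence x + w ≤ 4. But constraint 9 requires x + w ≥ 5, and 5 > 4. Contradiction.

Unsatisfiable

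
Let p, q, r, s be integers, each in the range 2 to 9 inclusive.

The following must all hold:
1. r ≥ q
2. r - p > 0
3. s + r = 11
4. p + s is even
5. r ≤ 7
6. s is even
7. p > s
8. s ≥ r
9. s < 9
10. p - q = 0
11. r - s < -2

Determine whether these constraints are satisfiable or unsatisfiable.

Unsatisfiable

Constraints 2, 7, and 8 give p < r, r ≤ s, s < p. Chaining: p < r ≤ s < p, which forces p < p — impossible.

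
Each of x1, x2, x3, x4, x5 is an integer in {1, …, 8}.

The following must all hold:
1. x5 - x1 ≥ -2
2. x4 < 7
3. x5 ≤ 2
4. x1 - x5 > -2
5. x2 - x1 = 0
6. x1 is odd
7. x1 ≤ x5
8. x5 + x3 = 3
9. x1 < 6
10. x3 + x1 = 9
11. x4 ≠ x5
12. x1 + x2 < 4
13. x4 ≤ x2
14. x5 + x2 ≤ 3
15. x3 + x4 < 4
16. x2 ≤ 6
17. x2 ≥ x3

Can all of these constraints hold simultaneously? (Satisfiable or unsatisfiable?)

From constraints 16 and 17: x3 ≤ x2 ≤ 6. From constraints 3 and 7: x1 ≤ x5 ≤ 2. Hence x3 + x1 ≤ 8. But constraint 10 requires x3 + x1 = 9, and 9 > 8. Contradiction.

Unsatisfiable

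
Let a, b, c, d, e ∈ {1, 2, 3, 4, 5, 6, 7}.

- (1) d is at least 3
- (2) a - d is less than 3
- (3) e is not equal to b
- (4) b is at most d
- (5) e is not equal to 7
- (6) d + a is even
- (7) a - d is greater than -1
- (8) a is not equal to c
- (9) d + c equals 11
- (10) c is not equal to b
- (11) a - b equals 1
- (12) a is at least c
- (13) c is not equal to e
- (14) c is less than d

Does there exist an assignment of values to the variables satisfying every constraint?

Satisfiable

Setting (a, b, c, d, e) = (7, 6, 4, 7, 3) satisfies everything: constraint 2: a - d = 0; constraint 7: a - d = 0; constraint 9: d + c = 11, and the others follow.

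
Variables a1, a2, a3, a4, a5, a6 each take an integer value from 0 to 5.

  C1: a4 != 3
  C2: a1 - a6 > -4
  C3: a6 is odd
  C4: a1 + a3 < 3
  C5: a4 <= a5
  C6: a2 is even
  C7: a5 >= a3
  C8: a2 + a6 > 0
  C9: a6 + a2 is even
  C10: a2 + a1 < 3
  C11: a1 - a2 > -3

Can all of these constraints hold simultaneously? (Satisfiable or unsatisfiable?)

Constraint 3 makes a6 odd and constraint 6 makes a2 even, so a6 + a2 must be odd. Constraint 9 says a6 + a2 is even — contradiction.

Unsatisfiable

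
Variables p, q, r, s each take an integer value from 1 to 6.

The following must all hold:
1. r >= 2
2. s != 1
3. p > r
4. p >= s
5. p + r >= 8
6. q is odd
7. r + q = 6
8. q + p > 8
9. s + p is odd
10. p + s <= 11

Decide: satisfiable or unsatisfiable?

Satisfiable

The assignment p = 6, q = 3, r = 3, s = 3 works:
  constraint 5 holds since p + r = 9.
  constraint 7 holds since r + q = 6.
  constraint 8 holds since q + p = 9.
The rest check out directly.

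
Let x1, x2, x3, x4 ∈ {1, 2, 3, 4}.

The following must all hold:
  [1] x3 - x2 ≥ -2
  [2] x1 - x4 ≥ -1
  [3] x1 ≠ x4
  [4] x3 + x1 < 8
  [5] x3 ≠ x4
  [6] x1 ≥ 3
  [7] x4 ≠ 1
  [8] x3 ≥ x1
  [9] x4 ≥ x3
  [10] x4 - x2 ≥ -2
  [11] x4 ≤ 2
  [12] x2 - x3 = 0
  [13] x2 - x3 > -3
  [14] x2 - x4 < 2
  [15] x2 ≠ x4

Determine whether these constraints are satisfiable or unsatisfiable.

From constraints 6 and 8: x3 ≥ x1 and x1 ≥ 3, so x3 ≥ 3. From constraints 9 and 11: x3 ≤ x4 and x4 ≤ 2, so x3 ≤ 2. But 2 < 3, so no value of x3 works.

Unsatisfiable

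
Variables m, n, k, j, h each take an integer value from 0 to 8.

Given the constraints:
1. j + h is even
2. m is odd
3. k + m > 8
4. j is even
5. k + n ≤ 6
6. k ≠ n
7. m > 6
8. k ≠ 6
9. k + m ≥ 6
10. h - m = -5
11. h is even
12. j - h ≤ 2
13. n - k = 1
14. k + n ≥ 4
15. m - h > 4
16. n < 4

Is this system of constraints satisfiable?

Setting (m, n, k, j, h) = (7, 3, 2, 4, 2) satisfies everything: constraint 3: k + m = 9; constraint 5: k + n = 5, and the others follow.

Satisfiable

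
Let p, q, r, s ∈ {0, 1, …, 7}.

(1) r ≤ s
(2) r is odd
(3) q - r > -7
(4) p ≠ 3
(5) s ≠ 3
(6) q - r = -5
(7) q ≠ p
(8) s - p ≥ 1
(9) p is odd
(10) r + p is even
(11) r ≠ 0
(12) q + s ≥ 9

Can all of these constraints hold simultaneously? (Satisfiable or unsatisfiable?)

Try p = 5, q = 2, r = 7, s = 7.
Check constraint 3: q - r = -5; constraint 6: q - r = -5; constraint 8: s - p = 2. The remaining constraints are straightforward to verify.

Satisfiable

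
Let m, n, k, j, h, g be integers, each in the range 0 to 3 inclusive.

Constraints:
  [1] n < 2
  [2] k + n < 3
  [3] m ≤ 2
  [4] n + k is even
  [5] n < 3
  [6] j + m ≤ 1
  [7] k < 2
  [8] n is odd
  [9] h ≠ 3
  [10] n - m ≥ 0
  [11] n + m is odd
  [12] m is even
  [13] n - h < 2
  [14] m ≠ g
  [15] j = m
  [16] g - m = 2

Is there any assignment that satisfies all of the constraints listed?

Satisfiable

The assignment m = 0, n = 1, k = 1, j = 0, h = 1, g = 2 works:
  constraint 2 holds since k + n = 2.
  constraint 6 holds since j + m = 0.
  constraint 10 holds since n - m = 1.
The rest check out directly.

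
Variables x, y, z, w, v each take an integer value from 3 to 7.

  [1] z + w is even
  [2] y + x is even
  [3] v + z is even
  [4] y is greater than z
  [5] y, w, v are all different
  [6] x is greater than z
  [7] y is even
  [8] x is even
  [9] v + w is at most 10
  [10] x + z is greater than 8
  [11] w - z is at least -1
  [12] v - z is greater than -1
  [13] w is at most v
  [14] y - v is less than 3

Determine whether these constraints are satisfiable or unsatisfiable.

Satisfiable

Take x = 6, y = 6, z = 3, w = 3, v = 5. Then constraint 9: v + w = 8; constraint 10: x + z = 9, and every other listed constraint is also met.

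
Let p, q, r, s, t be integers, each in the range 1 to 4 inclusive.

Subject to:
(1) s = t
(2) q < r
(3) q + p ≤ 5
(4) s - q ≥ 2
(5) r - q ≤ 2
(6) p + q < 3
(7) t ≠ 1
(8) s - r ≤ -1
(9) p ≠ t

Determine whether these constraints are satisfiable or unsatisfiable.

Unsatisfiable

Constraints 4, 5, and 8 give s − q ≥ 2, q − r ≥ -2, r − s ≥ 1.
Adding all 3 inequalities: the left sides telescope to 0, and the right sides sum to 2 + (-2) + 1 = 1. So 0 ≥ 1, which is false.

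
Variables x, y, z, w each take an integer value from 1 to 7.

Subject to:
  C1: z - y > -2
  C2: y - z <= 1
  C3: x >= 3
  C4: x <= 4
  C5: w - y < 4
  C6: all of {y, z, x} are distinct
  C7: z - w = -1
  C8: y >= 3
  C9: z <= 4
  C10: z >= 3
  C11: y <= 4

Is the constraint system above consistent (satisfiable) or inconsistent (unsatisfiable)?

Unsatisfiable

Constraints 3, 4, 8, 9, 10, and 11 confine each of y, z, x to the 2 values {3, 4}.
Constraint 6 requires all 3 of them to be distinct, but only 2 values are available — impossible by the pigeonhole principle.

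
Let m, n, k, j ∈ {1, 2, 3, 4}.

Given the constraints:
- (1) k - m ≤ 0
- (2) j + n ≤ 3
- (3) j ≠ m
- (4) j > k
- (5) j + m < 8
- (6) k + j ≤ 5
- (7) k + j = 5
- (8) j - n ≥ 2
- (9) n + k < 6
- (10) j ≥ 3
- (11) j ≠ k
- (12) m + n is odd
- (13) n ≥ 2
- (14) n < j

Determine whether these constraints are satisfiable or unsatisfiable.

Unsatisfiable

From constraint 10: j ≥ 3. From constraint 13: n ≥ 2. Hence j + n ≥ 5. But constraint 2 requires j + n ≤ 3, and 3 < 5. Contradiction.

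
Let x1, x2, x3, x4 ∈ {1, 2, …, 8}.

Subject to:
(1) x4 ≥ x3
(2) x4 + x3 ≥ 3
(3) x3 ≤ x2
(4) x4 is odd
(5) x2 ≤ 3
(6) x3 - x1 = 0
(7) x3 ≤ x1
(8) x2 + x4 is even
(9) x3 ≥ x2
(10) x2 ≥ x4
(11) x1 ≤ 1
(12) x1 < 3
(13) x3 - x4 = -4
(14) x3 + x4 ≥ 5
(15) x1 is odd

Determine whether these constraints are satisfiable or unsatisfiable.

From constraints 7 and 11: x3 ≤ x1 ≤ 1. From constraints 5 and 10: x4 ≤ x2 ≤ 3. Hence x3 + x4 ≤ 4. But constraint 14 requires x3 + x4 ≥ 5, and 5 > 4. Contradiction.

Unsatisfiable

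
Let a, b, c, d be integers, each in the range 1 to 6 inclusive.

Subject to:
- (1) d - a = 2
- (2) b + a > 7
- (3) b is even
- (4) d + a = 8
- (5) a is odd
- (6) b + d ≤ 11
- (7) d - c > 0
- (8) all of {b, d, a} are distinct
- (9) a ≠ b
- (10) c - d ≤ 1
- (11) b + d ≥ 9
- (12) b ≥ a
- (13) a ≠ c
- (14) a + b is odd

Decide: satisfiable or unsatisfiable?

Try a = 3, b = 6, c = 4, d = 5.
Check constraint 1: d - a = 2; constraint 2: b + a = 9; constraint 4: d + a = 8. The remaining constraints are straightforward to verify.

Satisfiable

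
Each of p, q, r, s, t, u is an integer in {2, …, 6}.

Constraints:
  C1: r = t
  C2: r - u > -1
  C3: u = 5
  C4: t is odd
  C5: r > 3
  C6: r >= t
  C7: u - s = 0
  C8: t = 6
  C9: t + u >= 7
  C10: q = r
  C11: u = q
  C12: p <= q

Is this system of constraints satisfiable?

Unsatisfiable

Constraint 3 fixes u = 5 and constraint 8 fixes t = 6. Constraints 1, 10, and 11 give u = q = r = t, so u = t. But 5 ≠ 6 — contradiction.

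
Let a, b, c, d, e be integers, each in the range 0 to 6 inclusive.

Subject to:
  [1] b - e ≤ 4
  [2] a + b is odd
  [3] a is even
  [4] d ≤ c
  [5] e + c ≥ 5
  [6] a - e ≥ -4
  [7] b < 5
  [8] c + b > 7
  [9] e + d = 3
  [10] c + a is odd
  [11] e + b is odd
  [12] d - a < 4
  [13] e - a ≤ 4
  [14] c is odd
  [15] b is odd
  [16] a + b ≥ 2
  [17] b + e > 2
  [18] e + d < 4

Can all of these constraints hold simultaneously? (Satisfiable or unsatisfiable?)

Satisfiable

Setting (a, b, c, d, e) = (0, 3, 5, 1, 2) satisfies everything: constraint 1: b - e = 1; constraint 5: e + c = 7; constraint 6: a - e = -2, and the others follow.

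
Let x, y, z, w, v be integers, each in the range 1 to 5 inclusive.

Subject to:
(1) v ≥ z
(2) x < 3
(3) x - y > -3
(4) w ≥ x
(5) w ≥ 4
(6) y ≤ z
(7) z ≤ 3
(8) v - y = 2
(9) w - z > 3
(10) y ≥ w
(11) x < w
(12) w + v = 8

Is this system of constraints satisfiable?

Unsatisfiable

From constraints 5 and 10: y ≥ w and w ≥ 4, so y ≥ 4. From constraints 6 and 7: y ≤ z and z ≤ 3, so y ≤ 3. But 3 < 4, so no value of y works.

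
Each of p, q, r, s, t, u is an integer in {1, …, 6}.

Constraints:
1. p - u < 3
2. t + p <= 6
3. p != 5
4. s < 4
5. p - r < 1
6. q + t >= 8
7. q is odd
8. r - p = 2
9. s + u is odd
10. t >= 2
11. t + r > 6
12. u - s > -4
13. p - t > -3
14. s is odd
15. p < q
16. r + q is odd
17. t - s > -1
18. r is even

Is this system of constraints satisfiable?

Satisfiable

Take p = 2, q = 5, r = 4, s = 3, t = 4, u = 2. Then constraint 1: p - u = 0; constraint 2: t + p = 6; constraint 5: p - r = -2, and every other listed constraint is also met.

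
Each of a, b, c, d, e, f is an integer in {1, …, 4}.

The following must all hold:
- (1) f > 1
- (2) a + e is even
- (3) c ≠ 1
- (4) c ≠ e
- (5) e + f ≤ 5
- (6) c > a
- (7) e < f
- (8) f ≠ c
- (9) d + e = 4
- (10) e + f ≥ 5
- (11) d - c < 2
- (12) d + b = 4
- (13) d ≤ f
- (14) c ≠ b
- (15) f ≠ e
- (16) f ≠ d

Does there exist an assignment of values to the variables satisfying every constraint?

Satisfiable

One satisfying assignment is a = 1, b = 1, c = 3, d = 3, e = 1, f = 4.
For the less obvious constraints — constraint 5: e + f = 5; constraint 9: d + e = 4 — and the others hold by inspection.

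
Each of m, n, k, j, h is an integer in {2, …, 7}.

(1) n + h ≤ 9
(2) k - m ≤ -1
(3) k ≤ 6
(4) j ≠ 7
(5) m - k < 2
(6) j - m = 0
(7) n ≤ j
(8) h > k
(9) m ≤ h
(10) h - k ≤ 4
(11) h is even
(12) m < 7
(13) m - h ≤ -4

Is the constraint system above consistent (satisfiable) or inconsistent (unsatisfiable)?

Constraints 2, 10, and 13 give k − h ≥ -4, h − m ≥ 4, m − k ≥ 1.
Adding all 3 inequalities: the left sides telescope to 0, and the right sides sum to (-4) + 4 + 1 = 1. So 0 ≥ 1, which is false.

Unsatisfiable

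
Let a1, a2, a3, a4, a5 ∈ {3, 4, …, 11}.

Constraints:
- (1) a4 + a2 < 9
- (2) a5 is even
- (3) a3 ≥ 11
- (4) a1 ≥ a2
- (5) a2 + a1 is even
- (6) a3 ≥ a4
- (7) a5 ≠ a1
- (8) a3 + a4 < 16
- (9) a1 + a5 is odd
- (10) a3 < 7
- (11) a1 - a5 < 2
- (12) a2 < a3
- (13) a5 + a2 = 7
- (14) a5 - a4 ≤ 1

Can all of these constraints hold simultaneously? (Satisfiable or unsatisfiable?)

Unsatisfiable

From constraint 3: a3 ≥ 11. From constraint 10: a3 ≤ 6. But 6 < 11, so no value of a3 works.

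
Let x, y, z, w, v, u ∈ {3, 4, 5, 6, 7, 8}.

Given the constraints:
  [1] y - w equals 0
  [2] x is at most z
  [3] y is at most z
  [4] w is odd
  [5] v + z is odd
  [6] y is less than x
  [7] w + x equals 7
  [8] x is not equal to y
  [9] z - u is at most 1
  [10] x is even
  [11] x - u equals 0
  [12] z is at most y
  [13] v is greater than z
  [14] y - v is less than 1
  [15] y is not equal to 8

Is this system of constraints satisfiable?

Constraints 2, 6, and 12 give z ≤ y, y < x, x ≤ z. Chaining: z ≤ y < x ≤ z, which forces z < z — impossible.

Unsatisfiable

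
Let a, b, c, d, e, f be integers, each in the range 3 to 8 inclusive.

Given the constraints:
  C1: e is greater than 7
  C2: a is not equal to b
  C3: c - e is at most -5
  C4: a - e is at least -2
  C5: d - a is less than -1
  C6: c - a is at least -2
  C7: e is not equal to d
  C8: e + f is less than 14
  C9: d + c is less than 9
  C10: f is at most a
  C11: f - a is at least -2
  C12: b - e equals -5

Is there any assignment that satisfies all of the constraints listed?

Unsatisfiable

Constraints 3, 4, and 6 give c − a ≥ -2, a − e ≥ -2, e − c ≥ 5.
Adding all 3 inequalities: the left sides telescope to 0, and the right sides sum to (-2) + (-2) + 5 = 1. So 0 ≥ 1, which is false.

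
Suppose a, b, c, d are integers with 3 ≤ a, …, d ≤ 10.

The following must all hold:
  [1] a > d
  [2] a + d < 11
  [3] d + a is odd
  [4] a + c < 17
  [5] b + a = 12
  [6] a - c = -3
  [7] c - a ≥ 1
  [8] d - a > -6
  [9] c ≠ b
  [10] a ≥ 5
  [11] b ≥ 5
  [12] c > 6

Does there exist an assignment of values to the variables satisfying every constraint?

Satisfiable

One satisfying assignment is a = 6, b = 6, c = 9, d = 3.
For the less obvious constraints — constraint 2: a + d = 9; constraint 4: a + c = 15; constraint 5: b + a = 12 — and the others hold by inspection.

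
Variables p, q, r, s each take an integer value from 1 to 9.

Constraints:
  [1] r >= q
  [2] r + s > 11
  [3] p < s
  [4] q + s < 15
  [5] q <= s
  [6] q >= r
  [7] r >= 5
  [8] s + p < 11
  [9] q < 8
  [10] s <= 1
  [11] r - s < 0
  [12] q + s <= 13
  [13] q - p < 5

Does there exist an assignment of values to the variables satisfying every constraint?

From constraints 6 and 7: q ≥ r and r ≥ 5, so q ≥ 5. From constraints 5 and 10: q ≤ s and s ≤ 1, so q ≤ 1. But 1 < 5, so no value of q works.

Unsatisfiable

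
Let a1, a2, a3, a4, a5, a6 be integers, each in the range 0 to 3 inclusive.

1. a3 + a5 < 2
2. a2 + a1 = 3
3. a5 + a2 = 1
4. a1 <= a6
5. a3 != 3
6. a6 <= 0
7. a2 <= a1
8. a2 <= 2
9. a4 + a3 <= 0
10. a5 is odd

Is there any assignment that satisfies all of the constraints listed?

From constraint 8: a2 ≤ 2. From constraints 4 and 6: a1 ≤ a6 ≤ 0. Hence a2 + a1 ≤ 2. But constraint 2 requires a2 + a1 = 3, and 3 > 2. Contradiction.

Unsatisfiable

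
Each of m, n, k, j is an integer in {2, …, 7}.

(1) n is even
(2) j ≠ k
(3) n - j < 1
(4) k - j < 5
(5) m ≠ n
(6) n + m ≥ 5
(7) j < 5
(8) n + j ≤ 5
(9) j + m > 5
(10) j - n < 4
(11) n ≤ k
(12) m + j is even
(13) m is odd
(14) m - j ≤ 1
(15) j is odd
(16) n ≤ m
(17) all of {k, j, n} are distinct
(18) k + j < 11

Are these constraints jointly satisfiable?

Try m = 3, n = 2, k = 7, j = 3.
Check constraint 3: n - j = -1; constraint 4: k - j = 4. The remaining constraints are straightforward to verify.

Satisfiable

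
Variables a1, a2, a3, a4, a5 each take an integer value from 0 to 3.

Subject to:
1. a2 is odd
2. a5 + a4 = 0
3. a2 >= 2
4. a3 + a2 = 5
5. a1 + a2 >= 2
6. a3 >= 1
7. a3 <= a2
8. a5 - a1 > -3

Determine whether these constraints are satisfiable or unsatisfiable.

Setting (a1, a2, a3, a4, a5) = (2, 3, 2, 0, 0) satisfies everything: constraint 2: a5 + a4 = 0; constraint 4: a3 + a2 = 5; constraint 5: a1 + a2 = 5, and the others follow.

Satisfiable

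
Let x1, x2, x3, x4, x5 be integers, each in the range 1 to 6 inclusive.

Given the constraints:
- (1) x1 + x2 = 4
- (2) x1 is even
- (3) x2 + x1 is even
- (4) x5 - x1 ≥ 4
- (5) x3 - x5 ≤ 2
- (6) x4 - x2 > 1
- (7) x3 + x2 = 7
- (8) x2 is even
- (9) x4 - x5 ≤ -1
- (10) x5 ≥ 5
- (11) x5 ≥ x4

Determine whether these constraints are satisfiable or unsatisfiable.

Satisfiable

Setting (x1, x2, x3, x4, x5) = (2, 2, 5, 5, 6) satisfies everything: constraint 1: x1 + x2 = 4; constraint 4: x5 - x1 = 4, and the others follow.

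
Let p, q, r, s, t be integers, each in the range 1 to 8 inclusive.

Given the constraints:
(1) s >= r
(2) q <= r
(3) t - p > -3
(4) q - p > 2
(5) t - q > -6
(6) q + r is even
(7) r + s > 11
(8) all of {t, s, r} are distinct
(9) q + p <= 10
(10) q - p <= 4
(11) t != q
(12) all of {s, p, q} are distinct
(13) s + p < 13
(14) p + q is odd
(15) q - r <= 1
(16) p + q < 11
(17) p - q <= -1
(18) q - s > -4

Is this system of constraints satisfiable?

Satisfiable

The assignment p = 3, q = 6, r = 6, s = 8, t = 2 works:
  constraint 3 holds since t - p = -1.
  constraint 4 holds since q - p = 3.
  constraint 5 holds since t - q = -4.
The rest check out directly.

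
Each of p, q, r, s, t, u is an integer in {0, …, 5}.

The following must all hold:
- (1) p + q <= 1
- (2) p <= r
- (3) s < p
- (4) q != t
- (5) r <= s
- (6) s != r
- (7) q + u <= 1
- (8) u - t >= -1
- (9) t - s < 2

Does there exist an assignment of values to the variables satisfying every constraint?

Constraints 2, 3, and 5 give p ≤ r, r ≤ s, s < p. Chaining: p ≤ r ≤ s < p, which forces p < p — impossible.

Unsatisfiable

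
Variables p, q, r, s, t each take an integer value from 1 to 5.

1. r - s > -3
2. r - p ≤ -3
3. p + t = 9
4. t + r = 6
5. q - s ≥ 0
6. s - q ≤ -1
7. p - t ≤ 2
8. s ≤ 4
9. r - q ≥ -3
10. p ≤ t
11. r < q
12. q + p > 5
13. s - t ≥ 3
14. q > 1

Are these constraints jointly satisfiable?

Constraints 2, 5, 7, 9, and 13 give q − s ≥ 0, s − t ≥ 3, t − p ≥ -2, p − r ≥ 3, r − q ≥ -3.
Adding all 5 inequalities: the left sides telescope to 0, and the right sides sum to 0 + 3 + (-2) + 3 + (-3) = 1. So 0 ≥ 1, which is false.

Unsatisfiable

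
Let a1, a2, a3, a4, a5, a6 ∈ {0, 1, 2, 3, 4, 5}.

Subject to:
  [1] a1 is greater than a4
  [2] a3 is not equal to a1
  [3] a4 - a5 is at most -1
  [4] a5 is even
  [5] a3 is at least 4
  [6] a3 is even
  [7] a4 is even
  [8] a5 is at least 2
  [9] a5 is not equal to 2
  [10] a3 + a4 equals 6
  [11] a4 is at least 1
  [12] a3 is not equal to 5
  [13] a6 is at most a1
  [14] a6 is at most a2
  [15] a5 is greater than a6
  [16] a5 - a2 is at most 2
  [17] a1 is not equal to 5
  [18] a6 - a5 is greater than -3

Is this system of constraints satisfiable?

Satisfiable

Take a1 = 3, a2 = 2, a3 = 4, a4 = 2, a5 = 4, a6 = 2. Then constraint 3: a4 - a5 = -2; constraint 10: a3 + a4 = 6, and every other listed constraint is also met.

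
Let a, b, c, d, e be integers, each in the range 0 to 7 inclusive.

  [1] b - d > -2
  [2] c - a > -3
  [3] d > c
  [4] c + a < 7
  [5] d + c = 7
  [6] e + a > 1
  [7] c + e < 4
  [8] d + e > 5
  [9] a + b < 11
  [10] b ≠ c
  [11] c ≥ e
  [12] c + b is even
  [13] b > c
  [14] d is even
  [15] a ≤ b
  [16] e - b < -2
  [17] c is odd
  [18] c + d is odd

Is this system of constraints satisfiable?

Satisfiable

One satisfying assignment is a = 3, b = 5, c = 1, d = 6, e = 0.
For the less obvious constraints — constraint 1: b - d = -1; constraint 2: c - a = -2 — and the others hold by inspection.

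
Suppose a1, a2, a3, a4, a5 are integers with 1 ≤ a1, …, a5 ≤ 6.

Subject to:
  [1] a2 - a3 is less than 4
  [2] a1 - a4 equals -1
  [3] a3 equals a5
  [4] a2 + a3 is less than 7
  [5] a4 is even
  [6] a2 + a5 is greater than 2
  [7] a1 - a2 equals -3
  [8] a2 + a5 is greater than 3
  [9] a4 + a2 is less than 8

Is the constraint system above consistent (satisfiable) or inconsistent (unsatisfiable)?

Satisfiable

Setting (a1, a2, a3, a4, a5) = (1, 4, 1, 2, 1) satisfies everything: constraint 1: a2 - a3 = 3; constraint 2: a1 - a4 = -1; constraint 4: a2 + a3 = 5, and the others follow.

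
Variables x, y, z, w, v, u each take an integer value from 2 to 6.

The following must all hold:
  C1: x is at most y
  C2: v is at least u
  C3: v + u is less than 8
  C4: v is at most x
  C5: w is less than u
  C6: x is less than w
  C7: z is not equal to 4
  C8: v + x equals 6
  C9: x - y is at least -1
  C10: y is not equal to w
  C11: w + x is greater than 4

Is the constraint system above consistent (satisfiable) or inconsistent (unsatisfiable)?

Unsatisfiable

Constraints 2, 4, 5, and 6 give w < u, u ≤ v, v ≤ x, x < w. Chaining: w < u ≤ v ≤ x < w, which forces w < w — impossible.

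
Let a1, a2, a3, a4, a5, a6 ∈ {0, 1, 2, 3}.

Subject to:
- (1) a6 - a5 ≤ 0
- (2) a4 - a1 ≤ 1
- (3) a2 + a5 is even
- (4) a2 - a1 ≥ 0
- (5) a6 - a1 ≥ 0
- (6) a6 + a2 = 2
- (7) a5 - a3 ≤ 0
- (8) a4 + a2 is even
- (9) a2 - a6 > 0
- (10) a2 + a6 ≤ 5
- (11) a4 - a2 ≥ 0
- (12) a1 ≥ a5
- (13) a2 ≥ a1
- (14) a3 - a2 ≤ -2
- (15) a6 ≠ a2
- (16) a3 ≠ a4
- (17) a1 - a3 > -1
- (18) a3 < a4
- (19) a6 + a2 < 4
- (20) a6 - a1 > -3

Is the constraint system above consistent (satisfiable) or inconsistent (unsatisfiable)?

Unsatisfiable

Constraints 1, 2, 5, 7, 11, and 14 give a6 − a1 ≥ 0, a1 − a4 ≥ -1, a4 − a2 ≥ 0, a2 − a3 ≥ 2, a3 − a5 ≥ 0, a5 − a6 ≥ 0.
Adding all 6 inequalities: the left sides telescope to 0, and the right sides sum to 0 + (-1) + 0 + 2 + 0 + 0 = 1. So 0 ≥ 1, which is false.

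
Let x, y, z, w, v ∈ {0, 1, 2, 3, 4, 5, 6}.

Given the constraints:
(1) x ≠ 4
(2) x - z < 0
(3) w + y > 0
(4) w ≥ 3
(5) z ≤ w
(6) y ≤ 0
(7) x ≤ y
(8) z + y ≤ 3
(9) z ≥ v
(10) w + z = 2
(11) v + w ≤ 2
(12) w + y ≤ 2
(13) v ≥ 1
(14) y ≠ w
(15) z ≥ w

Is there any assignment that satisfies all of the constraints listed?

From constraint 4: w ≥ 3. From constraints 9 and 13: z ≥ v ≥ 1. Hence w + z ≥ 4. But constraint 10 requires w + z = 2, and 2 < 4. Contradiction.

Unsatisfiable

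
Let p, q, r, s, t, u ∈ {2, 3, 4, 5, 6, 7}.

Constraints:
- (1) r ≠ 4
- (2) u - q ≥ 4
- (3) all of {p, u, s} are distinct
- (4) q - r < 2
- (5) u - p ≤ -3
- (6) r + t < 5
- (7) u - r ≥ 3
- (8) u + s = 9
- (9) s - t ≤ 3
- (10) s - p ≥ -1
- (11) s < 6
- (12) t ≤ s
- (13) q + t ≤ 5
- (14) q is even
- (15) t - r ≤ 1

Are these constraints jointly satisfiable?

Unsatisfiable

Constraints 5, 7, 9, 10, and 15 give r − t ≥ -1, t − s ≥ -3, s − p ≥ -1, p − u ≥ 3, u − r ≥ 3.
Adding all 5 inequalities: the left sides telescope to 0, and the right sides sum to (-1) + (-3) + (-1) + 3 + 3 = 1. So 0 ≥ 1, which is false.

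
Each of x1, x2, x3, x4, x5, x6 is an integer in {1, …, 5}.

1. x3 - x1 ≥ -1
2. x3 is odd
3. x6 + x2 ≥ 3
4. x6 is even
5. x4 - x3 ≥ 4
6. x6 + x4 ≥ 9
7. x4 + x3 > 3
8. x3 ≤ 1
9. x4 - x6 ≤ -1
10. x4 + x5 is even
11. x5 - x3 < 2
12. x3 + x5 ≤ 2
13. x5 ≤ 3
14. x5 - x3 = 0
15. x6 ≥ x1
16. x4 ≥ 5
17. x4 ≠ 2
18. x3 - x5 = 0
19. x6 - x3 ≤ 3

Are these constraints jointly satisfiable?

Constraints 5, 9, and 19 give x3 − x6 ≥ -3, x6 − x4 ≥ 1, x4 − x3 ≥ 4.
Adding all 3 inequalities: the left sides telescope to 0, and the right sides sum to (-3) + 1 + 4 = 2. So 0 ≥ 2, which is false.

Unsatisfiable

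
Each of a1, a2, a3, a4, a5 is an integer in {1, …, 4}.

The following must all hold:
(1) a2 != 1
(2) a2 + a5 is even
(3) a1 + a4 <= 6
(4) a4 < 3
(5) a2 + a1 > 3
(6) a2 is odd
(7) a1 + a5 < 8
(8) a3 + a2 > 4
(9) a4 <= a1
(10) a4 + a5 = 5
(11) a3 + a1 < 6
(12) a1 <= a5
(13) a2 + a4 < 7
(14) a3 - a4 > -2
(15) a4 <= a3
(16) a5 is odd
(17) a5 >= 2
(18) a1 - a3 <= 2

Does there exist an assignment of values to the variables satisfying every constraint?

The assignment a1 = 2, a2 = 3, a3 = 3, a4 = 2, a5 = 3 works:
  constraint 3 holds since a1 + a4 = 4.
  constraint 5 holds since a2 + a1 = 5.
The rest check out directly.

Satisfiable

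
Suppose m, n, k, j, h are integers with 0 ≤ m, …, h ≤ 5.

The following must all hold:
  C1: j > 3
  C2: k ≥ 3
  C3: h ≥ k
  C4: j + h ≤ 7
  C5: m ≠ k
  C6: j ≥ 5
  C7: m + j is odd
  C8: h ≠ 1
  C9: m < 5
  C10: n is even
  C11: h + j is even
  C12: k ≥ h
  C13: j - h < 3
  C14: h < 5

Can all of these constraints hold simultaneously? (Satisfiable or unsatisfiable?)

Unsatisfiable

From constraint 6: j ≥ 5. From constraints 2 and 3: h ≥ k ≥ 3. Hence j + h ≥ 8. But constraint 4 requires j + h ≤ 7, and 7 < 8. Contradiction.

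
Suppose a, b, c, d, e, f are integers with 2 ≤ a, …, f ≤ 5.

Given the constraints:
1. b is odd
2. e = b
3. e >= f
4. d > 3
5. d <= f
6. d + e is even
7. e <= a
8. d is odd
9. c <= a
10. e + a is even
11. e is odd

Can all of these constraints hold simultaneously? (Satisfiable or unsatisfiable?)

Try a = 5, b = 5, c = 5, d = 5, e = 5, f = 5.
Check constraint 1: b = 5 is odd; constraint 6: d + e = 10 is even. The remaining constraints are straightforward to verify.

Satisfiable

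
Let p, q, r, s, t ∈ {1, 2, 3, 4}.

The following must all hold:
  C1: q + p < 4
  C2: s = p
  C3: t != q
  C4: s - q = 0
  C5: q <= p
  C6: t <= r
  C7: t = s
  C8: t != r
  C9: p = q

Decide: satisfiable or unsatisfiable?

From constraints 2, 7, and 9, t = s = p = q, so t = q. But constraint 3 says t ≠ q. Contradiction.

Unsatisfiable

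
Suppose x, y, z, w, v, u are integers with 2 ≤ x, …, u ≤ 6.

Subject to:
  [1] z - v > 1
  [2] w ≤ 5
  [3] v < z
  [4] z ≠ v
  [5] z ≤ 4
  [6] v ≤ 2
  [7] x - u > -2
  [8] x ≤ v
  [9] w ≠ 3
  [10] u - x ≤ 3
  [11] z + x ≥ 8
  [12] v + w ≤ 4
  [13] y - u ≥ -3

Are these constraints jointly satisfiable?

Unsatisfiable

From constraint 5: z ≤ 4. From constraints 6 and 8: x ≤ v ≤ 2. Hence z + x ≤ 6. But constraint 11 requires z + x ≥ 8, and 8 > 6. Contradiction.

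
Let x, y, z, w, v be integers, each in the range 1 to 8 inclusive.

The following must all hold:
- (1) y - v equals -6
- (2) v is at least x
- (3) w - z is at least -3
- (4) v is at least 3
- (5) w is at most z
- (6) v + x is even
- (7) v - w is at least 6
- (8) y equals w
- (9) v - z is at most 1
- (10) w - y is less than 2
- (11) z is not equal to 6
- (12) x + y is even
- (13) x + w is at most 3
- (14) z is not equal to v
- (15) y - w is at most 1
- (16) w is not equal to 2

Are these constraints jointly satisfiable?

Unsatisfiable

Constraints 3, 7, and 9 give z − v ≥ -1, v − w ≥ 6, w − z ≥ -3.
Adding all 3 inequalities: the left sides telescope to 0, and the right sides sum to (-1) + 6 + (-3) = 2. So 0 ≥ 2, which is false.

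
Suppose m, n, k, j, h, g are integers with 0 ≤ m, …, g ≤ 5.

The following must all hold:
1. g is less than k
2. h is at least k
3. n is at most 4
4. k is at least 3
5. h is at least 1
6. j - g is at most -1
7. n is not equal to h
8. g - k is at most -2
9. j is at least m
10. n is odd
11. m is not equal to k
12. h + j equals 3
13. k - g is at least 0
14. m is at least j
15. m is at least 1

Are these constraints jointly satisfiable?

From constraints 2 and 4: h ≥ k ≥ 3. From constraints 9 and 15: j ≥ m ≥ 1. Hence h + j ≥ 4. But constraint 12 requires h + j = 3, and 3 < 4. Contradiction.

Unsatisfiable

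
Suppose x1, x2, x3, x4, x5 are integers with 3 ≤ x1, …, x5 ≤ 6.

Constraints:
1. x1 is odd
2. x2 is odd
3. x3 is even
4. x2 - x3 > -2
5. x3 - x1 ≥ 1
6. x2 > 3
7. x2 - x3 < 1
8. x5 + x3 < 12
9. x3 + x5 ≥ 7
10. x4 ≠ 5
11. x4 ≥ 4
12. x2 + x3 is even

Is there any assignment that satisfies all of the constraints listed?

Unsatisfiable

Constraint 2 makes x2 odd and constraint 3 makes x3 even, so x2 + x3 must be odd. Constraint 12 says x2 + x3 is even — contradiction.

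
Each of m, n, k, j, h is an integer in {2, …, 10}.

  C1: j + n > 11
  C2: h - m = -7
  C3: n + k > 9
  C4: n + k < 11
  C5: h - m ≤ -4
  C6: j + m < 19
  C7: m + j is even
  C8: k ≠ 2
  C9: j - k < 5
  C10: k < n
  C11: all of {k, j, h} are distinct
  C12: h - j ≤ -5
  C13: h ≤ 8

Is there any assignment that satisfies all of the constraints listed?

Satisfiable

One satisfying assignment is m = 9, n = 7, k = 3, j = 7, h = 2.
For the less obvious constraints — constraint 1: j + n = 14; constraint 2: h - m = -7 — and the others hold by inspection.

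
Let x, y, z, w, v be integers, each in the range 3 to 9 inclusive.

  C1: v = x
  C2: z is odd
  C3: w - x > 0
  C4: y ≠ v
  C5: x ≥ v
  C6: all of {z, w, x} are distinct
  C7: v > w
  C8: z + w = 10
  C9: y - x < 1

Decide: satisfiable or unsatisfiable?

Unsatisfiable

Constraints 3, 5, and 7 give x < w, w < v, v ≤ x. Chaining: x < w < v ≤ x, which forces x < x — impossible.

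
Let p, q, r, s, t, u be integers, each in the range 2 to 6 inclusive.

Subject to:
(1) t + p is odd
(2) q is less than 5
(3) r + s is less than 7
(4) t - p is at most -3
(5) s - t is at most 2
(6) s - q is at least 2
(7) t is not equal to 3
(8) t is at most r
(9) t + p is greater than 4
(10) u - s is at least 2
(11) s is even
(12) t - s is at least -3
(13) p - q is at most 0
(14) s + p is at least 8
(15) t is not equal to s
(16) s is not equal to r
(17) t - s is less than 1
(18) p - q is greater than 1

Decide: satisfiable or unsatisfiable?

Constraints 4, 6, 12, and 13 give t − s ≥ -3, s − q ≥ 2, q − p ≥ 0, p − t ≥ 3.
Adding all 4 inequalities: the left sides telescope to 0, and the right sides sum to (-3) + 2 + 0 + 3 = 2. So 0 ≥ 2, which is false.

Unsatisfiable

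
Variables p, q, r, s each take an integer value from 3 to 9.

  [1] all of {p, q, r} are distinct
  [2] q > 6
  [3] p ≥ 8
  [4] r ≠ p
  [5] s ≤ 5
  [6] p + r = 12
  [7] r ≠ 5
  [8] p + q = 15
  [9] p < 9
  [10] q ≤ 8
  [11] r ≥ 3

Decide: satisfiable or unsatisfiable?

Satisfiable

Take p = 8, q = 7, r = 4, s = 4. Then constraint 1: values 8, 7, 4 are distinct; constraint 6: p + r = 12; constraint 8: p + q = 15, and every other listed constraint is also met.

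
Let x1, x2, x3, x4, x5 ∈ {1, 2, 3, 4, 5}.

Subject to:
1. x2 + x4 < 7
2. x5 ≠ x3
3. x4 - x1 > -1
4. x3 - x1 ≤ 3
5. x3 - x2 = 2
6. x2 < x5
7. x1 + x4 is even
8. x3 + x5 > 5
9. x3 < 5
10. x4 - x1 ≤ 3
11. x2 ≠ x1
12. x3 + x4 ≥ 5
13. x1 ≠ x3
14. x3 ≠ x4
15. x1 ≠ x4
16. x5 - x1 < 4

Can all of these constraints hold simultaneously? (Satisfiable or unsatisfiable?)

Satisfiable

One satisfying assignment is x1 = 2, x2 = 1, x3 = 3, x4 = 4, x5 = 4.
For the less obvious constraints — constraint 1: x2 + x4 = 5; constraint 3: x4 - x1 = 2 — and the others hold by inspection.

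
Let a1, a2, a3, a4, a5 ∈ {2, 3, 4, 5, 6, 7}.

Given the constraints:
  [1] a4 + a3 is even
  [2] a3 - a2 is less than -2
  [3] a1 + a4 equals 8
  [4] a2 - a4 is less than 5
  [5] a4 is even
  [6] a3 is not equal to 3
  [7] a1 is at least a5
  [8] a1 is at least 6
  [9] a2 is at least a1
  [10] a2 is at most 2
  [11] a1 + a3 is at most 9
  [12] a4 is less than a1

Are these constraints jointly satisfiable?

From constraint 8: a1 ≥ 6. From constraints 9 and 10: a1 ≤ a2 and a2 ≤ 2, so a1 ≤ 2. But 2 < 6, so no value of a1 works.

Unsatisfiable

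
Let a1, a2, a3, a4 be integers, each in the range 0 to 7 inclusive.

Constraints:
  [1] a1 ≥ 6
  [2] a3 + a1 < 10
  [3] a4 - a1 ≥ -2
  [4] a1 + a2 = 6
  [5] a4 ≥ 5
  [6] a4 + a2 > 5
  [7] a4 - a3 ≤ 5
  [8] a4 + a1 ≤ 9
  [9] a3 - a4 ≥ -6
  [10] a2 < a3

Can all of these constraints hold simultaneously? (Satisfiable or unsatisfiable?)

From constraint 5: a4 ≥ 5. From constraint 1: a1 ≥ 6. Hence a4 + a1 ≥ 11. But constraint 8 requires a4 + a1 ≤ 9, and 9 < 11. Contradiction.

Unsatisfiable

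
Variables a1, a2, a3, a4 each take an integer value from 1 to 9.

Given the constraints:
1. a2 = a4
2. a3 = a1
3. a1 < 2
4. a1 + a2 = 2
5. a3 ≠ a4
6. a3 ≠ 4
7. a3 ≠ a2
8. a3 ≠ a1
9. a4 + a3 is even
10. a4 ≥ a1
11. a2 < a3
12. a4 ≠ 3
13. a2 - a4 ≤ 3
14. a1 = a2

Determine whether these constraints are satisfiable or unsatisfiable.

Unsatisfiable

From constraints 1, 2, and 14, a3 = a1 = a2 = a4, so a3 = a4. But constraint 5 says a3 ≠ a4. Contradiction.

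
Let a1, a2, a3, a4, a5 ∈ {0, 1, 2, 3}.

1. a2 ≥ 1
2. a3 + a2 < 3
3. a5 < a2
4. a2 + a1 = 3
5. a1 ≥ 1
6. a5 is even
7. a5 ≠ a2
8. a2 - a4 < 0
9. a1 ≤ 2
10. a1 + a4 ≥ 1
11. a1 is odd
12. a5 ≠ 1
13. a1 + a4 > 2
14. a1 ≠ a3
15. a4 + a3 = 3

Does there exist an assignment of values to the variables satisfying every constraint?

Try a1 = 1, a2 = 2, a3 = 0, a4 = 3, a5 = 0.
Check constraint 2: a3 + a2 = 2; constraint 4: a2 + a1 = 3; constraint 8: a2 - a4 = -1. The remaining constraints are straightforward to verify.

Satisfiable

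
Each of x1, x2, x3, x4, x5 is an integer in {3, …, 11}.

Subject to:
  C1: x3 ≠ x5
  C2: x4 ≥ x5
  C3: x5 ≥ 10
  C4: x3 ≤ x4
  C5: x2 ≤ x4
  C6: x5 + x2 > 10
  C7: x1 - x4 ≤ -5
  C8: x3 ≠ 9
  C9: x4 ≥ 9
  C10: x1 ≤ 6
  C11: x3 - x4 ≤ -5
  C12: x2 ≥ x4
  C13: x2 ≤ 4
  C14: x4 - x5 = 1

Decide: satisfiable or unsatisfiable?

Unsatisfiable

From constraints 2 and 3: x4 ≥ x5 and x5 ≥ 10, so x4 ≥ 10. From constraints 12 and 13: x4 ≤ x2 and x2 ≤ 4, so x4 ≤ 4. But 4 < 10, so no value of x4 works.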